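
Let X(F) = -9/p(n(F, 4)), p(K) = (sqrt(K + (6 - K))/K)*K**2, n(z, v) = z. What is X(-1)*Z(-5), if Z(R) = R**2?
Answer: 75*sqrt(6)/2 ≈ 91.856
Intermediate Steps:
p(K) = K*sqrt(6) (p(K) = (sqrt(6)/K)*K**2 = K*sqrt(6))
X(F) = -3*sqrt(6)/(2*F) (X(F) = -9*sqrt(6)/(6*F) = -3*sqrt(6)/(2*F))
X(-1)*Z(-5) = -3/2*sqrt(6)/(-1)*(-5)**2 = -3/2*sqrt(6)*(-1)*25 = (3*sqrt(6)/2)*25 = 75*sqrt(6)/2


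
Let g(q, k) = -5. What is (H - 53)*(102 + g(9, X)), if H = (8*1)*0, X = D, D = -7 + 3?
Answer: -5141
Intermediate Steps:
D = -4
X = -4
H = 0 (H = 8*0 = 0)
(H - 53)*(102 + g(9, X)) = (0 - 53)*(102 - 5) = -53*97 = -5141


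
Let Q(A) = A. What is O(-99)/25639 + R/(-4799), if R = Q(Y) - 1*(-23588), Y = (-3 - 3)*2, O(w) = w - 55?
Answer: -605204110/123041561 ≈ -4.9187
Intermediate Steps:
O(w) = -55 + w
Y = -12 (Y = -6*2 = -12)
R = 23576 (R = -12 - 1*(-23588) = -12 + 23588 = 23576)
O(-99)/25639 + R/(-4799) = (-55 - 99)/25639 + 23576/(-4799) = -154*1/25639 + 23576*(-1/4799) = -154/25639 - 23576/4799 = -605204110/123041561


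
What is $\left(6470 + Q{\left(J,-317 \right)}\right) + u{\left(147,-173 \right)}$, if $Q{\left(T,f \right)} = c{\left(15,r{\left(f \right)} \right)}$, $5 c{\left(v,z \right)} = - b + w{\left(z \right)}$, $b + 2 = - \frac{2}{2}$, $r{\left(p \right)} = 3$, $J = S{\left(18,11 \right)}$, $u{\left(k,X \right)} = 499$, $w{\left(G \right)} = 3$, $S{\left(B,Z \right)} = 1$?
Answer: $\frac{34851}{5} \approx 6970.2$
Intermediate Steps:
$J = 1$
$b = -3$ ($b = -2 - \frac{2}{2} = -2 - 1 = -3$)
$c{\left(v,z \right)} = \frac{6}{5}$ ($c{\left(v,z \right)} = \frac{\left(-1\right) \left(-3\right) + 3}{5} = \frac{3 + 3}{5} = \frac{1}{5} \cdot 6 = \frac{6}{5}$)
$Q{\left(T,f \right)} = \frac{6}{5}$
$\left(6470 + Q{\left(J,-317 \right)}\right) + u{\left(147,-173 \right)} = \left(6470 + \frac{6}{5}\right) + 499 = \frac{32356}{5} + 499 = \frac{34851}{5}$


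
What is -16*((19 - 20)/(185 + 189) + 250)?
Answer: -747992/187 ≈ -4000.0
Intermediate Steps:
-16*((19 - 20)/(185 + 189) + 250) = -16*(-1/374 + 250) = -16*93499/374 = -747992/187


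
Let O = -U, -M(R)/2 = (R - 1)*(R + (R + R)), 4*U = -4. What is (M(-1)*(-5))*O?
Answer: 60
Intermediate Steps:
U = -1 (U = (¼)*(-4) = -1)
M(R) = -6*R*(-1 + R) (M(R) = -2*(R - 1)*(R + (R + R)) = -2*(-1 + R)*(R + 2*R) = -2*(-1 + R)*3*R = -6*R*(-1 + R))
O = 1 (O = -1*(-1) = 1)
(M(-1)*(-5))*O = ((6*(-1)*(1 - 1*(-1)))*(-5))*1 = ((6*(-1)*(1 + 1))*(-5))*1 = ((6*(-1)*2)*(-5))*1 = -12*(-5)*1 = 60*1 = 60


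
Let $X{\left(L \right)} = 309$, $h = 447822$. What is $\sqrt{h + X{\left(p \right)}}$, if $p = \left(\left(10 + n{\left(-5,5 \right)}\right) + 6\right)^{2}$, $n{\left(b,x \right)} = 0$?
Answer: $\sqrt{448131} \approx 669.43$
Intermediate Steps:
$p = 256$ ($p = \left(\left(10 + 0\right) + 6\right)^{2} = \left(10 + 6\right)^{2} = 16^{2} = 256$)
$\sqrt{h + X{\left(p \right)}} = \sqrt{447822 + 309} = \sqrt{448131}$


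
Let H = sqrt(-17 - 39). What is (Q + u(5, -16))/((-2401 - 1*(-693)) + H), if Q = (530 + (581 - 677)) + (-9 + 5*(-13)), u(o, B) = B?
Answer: -10492/52095 - 86*I*sqrt(14)/364665 ≈ -0.2014 - 0.00088241*I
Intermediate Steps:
H = 2*I*sqrt(14) (H = sqrt(-56) = 2*I*sqrt(14) ≈ 7.4833*I)
Q = 360 (Q = (530 - 96) + (-9 - 65) = 434 - 74 = 360)
(Q + u(5, -16))/((-2401 - 1*(-693)) + H) = (360 - 16)/((-2401 - 1*(-693)) + 2*I*sqrt(14)) = 344/((-2401 + 693) + 2*I*sqrt(14)) = 344/(-1708 + 2*I*sqrt(14))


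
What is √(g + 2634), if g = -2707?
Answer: I*√73 ≈ 8.544*I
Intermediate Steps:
√(g + 2634) = √(-2707 + 2634) = √(-73) = I*√73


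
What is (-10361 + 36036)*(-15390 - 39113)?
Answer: -1399364525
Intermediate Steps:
(-10361 + 36036)*(-15390 - 39113) = 25675*(-54503) = -1399364525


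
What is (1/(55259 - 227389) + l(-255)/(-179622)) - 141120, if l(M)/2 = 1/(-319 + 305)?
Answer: -1090798853899558/7729583715 ≈ -1.4112e+5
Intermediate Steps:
l(M) = -1/7 (l(M) = 2/(-319 + 305) = 2/(-14) = 2*(-1/14) = -1/7)
(1/(55259 - 227389) + l(-255)/(-179622)) - 141120 = (1/(55259 - 227389) - 1/7/(-179622)) - 141120 = (1/(-172130) - 1/7*(-1/179622)) - 141120 = (-1/172130 + 1/1257354) - 141120 = -38758/7729583715 - 141120 = -1090798853899558/7729583715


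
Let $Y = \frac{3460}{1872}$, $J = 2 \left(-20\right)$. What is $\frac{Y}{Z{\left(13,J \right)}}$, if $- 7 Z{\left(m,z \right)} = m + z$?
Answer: $\frac{6055}{12636} \approx 0.47919$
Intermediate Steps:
$J = -40$
$Z{\left(m,z \right)} = - \frac{m}{7} - \frac{z}{7}$ ($Z{\left(m,z \right)} = - \frac{m + z}{7} = - \frac{m}{7} - \frac{z}{7}$)
$Y = \frac{865}{468}$ ($Y = 3460 \cdot \frac{1}{1872} = \frac{865}{468} \approx 1.8483$)
$\frac{Y}{Z{\left(13,J \right)}} = \frac{865}{468 \left(\left(- \frac{1}{7}\right) 13 - - \frac{40}{7}\right)} = \frac{865}{468 \left(- \frac{13}{7} + \frac{40}{7}\right)} = \frac{865}{468 \cdot \frac{27}{7}} = \frac{865}{468} \cdot \frac{7}{27} = \frac{6055}{12636}$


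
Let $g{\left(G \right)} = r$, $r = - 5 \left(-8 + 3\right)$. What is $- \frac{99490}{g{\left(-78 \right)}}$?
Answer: $- \frac{19898}{5} \approx -3979.6$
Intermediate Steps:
$r = 25$ ($r = \left(-5\right) \left(-5\right) = 25$)
$g{\left(G \right)} = 25$
$- \frac{99490}{g{\left(-78 \right)}} = - \frac{99490}{25} = \left(-99490\right) \frac{1}{25} = - \frac{19898}{5}$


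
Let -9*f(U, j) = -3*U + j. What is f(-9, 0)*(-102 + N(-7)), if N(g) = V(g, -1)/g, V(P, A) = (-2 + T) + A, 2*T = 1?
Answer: 4269/14 ≈ 304.93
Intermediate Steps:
T = 1/2 (T = (1/2)*1 = 1/2 ≈ 0.50000)
f(U, j) = -j/9 + U/3 (f(U, j) = -(-3*U + j)/9 = -(j - 3*U)/9 = -j/9 + U/3)
V(P, A) = -3/2 + A (V(P, A) = (-2 + 1/2) + A = -3/2 + A)
N(g) = -5/(2*g) (N(g) = (-3/2 - 1)/g = -5/(2*g))
f(-9, 0)*(-102 + N(-7)) = (-1/9*0 + (1/3)*(-9))*(-102 - 5/2/(-7)) = (0 - 3)*(-102 - 5/2*(-1/7)) = -3*(-102 + 5/14) = -3*(-1423/14) = 4269/14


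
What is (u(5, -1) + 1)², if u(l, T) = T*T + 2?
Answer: 16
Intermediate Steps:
u(l, T) = 2 + T² (u(l, T) = T² + 2 = 2 + T²)
(u(5, -1) + 1)² = ((2 + (-1)²) + 1)² = ((2 + 1) + 1)² = (3 + 1)² = 4² = 16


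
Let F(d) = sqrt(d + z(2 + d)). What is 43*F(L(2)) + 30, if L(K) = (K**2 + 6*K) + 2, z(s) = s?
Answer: 30 + 43*sqrt(38) ≈ 295.07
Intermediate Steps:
L(K) = 2 + K**2 + 6*K
F(d) = sqrt(2 + 2*d) (F(d) = sqrt(d + (2 + d)) = sqrt(2 + 2*d))
43*F(L(2)) + 30 = 43*sqrt(2 + 2*(2 + 2**2 + 6*2)) + 30 = 43*sqrt(2 + 2*(2 + 4 + 12)) + 30 = 43*sqrt(2 + 2*18) + 30 = 43*sqrt(2 + 36) + 30 = 43*sqrt(38) + 30 = 30 + 43*sqrt(38)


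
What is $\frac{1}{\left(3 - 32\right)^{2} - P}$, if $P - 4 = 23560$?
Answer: $- \frac{1}{22723} \approx -4.4008 \cdot 10^{-5}$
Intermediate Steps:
$P = 23564$ ($P = 4 + 23560 = 23564$)
$\frac{1}{\left(3 - 32\right)^{2} - P} = \frac{1}{\left(3 - 32\right)^{2} - 23564} = \frac{1}{\left(-29\right)^{2} - 23564} = \frac{1}{841 - 23564} = \frac{1}{-22723} = - \frac{1}{22723}$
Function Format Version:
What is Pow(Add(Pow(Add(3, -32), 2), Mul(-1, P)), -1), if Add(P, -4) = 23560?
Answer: Rational(-1, 22723) ≈ -4.4008e-5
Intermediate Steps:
P = 23564 (P = Add(4, 23560) = 23564)
Pow(Add(Pow(Add(3, -32), 2), Mul(-1, P)), -1) = Pow(Add(Pow(Add(3, -32), 2), Mul(-1, 23564)), -1) = Pow(Add(Pow(-29, 2), -23564), -1) = Pow(Add(841, -23564), -1) = Pow(-22723, -1) = Rational(-1, 22723)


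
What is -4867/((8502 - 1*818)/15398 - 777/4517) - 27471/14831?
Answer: -2510557871499652/168660964721 ≈ -14885.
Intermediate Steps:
-4867/((8502 - 1*818)/15398 - 777/4517) - 27471/14831 = -4867/((8502 - 818)*(1/15398) - 777*1/4517) - 27471*1/14831 = -4867/(7684*(1/15398) - 777/4517) - 27471/14831 = -4867/(3842/7699 - 777/4517) - 27471/14831 = -4867/11372191/34776383 - 27471/14831 = -4867*34776383/11372191 - 27471/14831 = -169256656061/11372191 - 27471/14831 = -2510557871499652/168660964721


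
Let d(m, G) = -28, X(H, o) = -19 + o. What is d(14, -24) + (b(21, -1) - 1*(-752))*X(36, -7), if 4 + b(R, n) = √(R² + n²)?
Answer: -19476 - 26*√442 ≈ -20023.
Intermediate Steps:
b(R, n) = -4 + √(R² + n²)
d(14, -24) + (b(21, -1) - 1*(-752))*X(36, -7) = -28 + ((-4 + √(21² + (-1)²)) - 1*(-752))*(-19 - 7) = -28 + ((-4 + √(441 + 1)) + 752)*(-26) = -28 + ((-4 + √442) + 752)*(-26) = -28 + (748 + √442)*(-26) = -28 + (-19448 - 26*√442) = -19476 - 26*√442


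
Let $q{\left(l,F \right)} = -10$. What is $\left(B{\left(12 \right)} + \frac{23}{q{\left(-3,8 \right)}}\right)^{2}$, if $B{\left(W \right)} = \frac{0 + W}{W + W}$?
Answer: $\frac{81}{25} \approx 3.24$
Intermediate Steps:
$B{\left(W \right)} = \frac{1}{2}$ ($B{\left(W \right)} = \frac{W}{2 W} = W \frac{1}{2 W} = \frac{1}{2}$)
$\left(B{\left(12 \right)} + \frac{23}{q{\left(-3,8 \right)}}\right)^{2} = \left(\frac{1}{2} + \frac{23}{-10}\right)^{2} = \left(\frac{1}{2} + 23 \left(- \frac{1}{10}\right)\right)^{2} = \left(\frac{1}{2} - \frac{23}{10}\right)^{2} = \left(- \frac{9}{5}\right)^{2} = \frac{81}{25}$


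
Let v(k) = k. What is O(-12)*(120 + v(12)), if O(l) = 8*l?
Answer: -12672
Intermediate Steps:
O(-12)*(120 + v(12)) = (8*(-12))*(120 + 12) = -96*132 = -12672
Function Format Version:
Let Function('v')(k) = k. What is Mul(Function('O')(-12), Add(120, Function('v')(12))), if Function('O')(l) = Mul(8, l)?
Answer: -12672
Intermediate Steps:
Mul(Function('O')(-12), Add(120, Function('v')(12))) = Mul(Mul(8, -12), Add(120, 12)) = Mul(-96, 132) = -12672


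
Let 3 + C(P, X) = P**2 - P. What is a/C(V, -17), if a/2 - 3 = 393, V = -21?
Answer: 88/51 ≈ 1.7255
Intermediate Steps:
C(P, X) = -3 + P**2 - P (C(P, X) = -3 + (P**2 - P) = -3 + P**2 - P)
a = 792 (a = 6 + 2*393 = 6 + 786 = 792)
a/C(V, -17) = 792/(-3 + (-21)**2 - 1*(-21)) = 792/(-3 + 441 + 21) = 792/459 = 792*(1/459) = 88/51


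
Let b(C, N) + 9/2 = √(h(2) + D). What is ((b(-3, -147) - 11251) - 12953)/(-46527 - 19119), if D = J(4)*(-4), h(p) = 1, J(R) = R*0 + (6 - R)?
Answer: 16139/43764 - I*√7/65646 ≈ 0.36877 - 4.0303e-5*I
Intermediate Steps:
J(R) = 6 - R (J(R) = 0 + (6 - R) = 6 - R)
D = -8 (D = (6 - 1*4)*(-4) = (6 - 4)*(-4) = 2*(-4) = -8)
b(C, N) = -9/2 + I*√7 (b(C, N) = -9/2 + √(1 - 8) = -9/2 + √(-7) = -9/2 + I*√7)
((b(-3, -147) - 11251) - 12953)/(-46527 - 19119) = (((-9/2 + I*√7) - 11251) - 12953)/(-46527 - 19119) = ((-22511/2 + I*√7) - 12953)/(-65646) = (-48417/2 + I*√7)*(-1/65646) = 16139/43764 - I*√7/65646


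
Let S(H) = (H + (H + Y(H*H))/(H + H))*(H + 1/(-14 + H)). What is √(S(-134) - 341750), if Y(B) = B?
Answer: I*√6897167558/148 ≈ 561.14*I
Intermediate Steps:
S(H) = (H + 1/(-14 + H))*(H + (H + H²)/(2*H)) (S(H) = (H + (H + H*H)/(H + H))*(H + 1/(-14 + H)) = (H + (H + H²)/((2*H)))*(H + 1/(-14 + H)) = (H + (H + H²)*(1/(2*H)))*(H + 1/(-14 + H)) = (H + (H + H²)/(2*H))*(H + 1/(-14 + H)) = (H + 1/(-14 + H))*(H + (H + H²)/(2*H)))
√(S(-134) - 341750) = √((1 - 41*(-134)² - 11*(-134) + 3*(-134)³)/(2*(-14 - 134)) - 341750) = √((½)*(1 - 41*17956 + 1474 + 3*(-2406104))/(-148) - 341750) = √((½)*(-1/148)*(1 - 736196 + 1474 - 7218312) - 341750) = √((½)*(-1/148)*(-7953033) - 341750) = √(7953033/296 - 341750) = √(-93204967/296) = I*√6897167558/148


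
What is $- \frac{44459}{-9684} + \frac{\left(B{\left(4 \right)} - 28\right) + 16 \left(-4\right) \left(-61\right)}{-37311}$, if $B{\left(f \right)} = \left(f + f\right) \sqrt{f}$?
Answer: $\frac{540373207}{120439908} \approx 4.4867$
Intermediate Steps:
$B{\left(f \right)} = 2 f^{\frac{3}{2}}$ ($B{\left(f \right)} = 2 f \sqrt{f} = 2 f^{\frac{3}{2}}$)
$- \frac{44459}{-9684} + \frac{\left(B{\left(4 \right)} - 28\right) + 16 \left(-4\right) \left(-61\right)}{-37311} = - \frac{44459}{-9684} + \frac{\left(2 \cdot 4^{\frac{3}{2}} - 28\right) + 16 \left(-4\right) \left(-61\right)}{-37311} = \left(-44459\right) \left(- \frac{1}{9684}\right) + \left(\left(2 \cdot 8 - 28\right) - -3904\right) \left(- \frac{1}{37311}\right) = \frac{44459}{9684} + \left(\left(16 - 28\right) + 3904\right) \left(- \frac{1}{37311}\right) = \frac{44459}{9684} + \left(-12 + 3904\right) \left(- \frac{1}{37311}\right) = \frac{44459}{9684} + 3892 \left(- \frac{1}{37311}\right) = \frac{44459}{9684} - \frac{3892}{37311} = \frac{540373207}{120439908}$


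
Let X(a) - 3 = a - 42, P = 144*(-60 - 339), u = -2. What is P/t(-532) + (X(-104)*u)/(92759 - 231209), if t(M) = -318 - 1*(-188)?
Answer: 30595177/69225 ≈ 441.97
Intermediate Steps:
P = -57456 (P = 144*(-399) = -57456)
X(a) = -39 + a (X(a) = 3 + (a - 42) = 3 + (-42 + a) = -39 + a)
t(M) = -130 (t(M) = -318 + 188 = -130)
P/t(-532) + (X(-104)*u)/(92759 - 231209) = -57456/(-130) + ((-39 - 104)*(-2))/(92759 - 231209) = -57456*(-1/130) - 143*(-2)/(-138450) = 28728/65 + 286*(-1/138450) = 28728/65 - 11/5325 = 30595177/69225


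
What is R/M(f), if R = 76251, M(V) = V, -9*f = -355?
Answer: 686259/355 ≈ 1933.1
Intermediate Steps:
f = 355/9 (f = -⅑*(-355) = 355/9 ≈ 39.444)
R/M(f) = 76251/(355/9) = 76251*(9/355) = 686259/355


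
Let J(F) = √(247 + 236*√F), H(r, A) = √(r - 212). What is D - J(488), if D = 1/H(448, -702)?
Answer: -√(247 + 472*√122) + √59/118 ≈ -73.829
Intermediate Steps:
H(r, A) = √(-212 + r)
D = √59/118 (D = 1/(√(-212 + 448)) = 1/(√236) = 1/(2*√59) = √59/118 ≈ 0.065094)
D - J(488) = √59/118 - √(247 + 236*√488) = √59/118 - √(247 + 236*(2*√122)) = √59/118 - √(247 + 472*√122) = -√(247 + 472*√122) + √59/118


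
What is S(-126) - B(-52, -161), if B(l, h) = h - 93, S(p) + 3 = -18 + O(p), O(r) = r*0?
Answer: 233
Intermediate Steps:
O(r) = 0
S(p) = -21 (S(p) = -3 + (-18 + 0) = -3 - 18 = -21)
B(l, h) = -93 + h
S(-126) - B(-52, -161) = -21 - (-93 - 161) = -21 - 1*(-254) = -21 + 254 = 233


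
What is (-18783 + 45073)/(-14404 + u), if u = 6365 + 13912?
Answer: 26290/5873 ≈ 4.4764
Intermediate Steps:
u = 20277
(-18783 + 45073)/(-14404 + u) = (-18783 + 45073)/(-14404 + 20277) = 26290/5873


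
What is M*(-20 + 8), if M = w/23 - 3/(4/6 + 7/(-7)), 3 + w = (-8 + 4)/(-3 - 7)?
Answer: -12264/115 ≈ -106.64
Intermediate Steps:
w = -13/5 (w = -3 + (-8 + 4)/(-3 - 7) = -3 - 4/(-10) = -3 - 4*(-⅒) = -3 + ⅖ = -13/5 ≈ -2.6000)
M = 1022/115 (M = -13/5/23 - 3/(4/6 + 7/(-7)) = -13/5*1/23 - 3/(4*(⅙) + 7*(-⅐)) = -13/115 - 3/(⅔ - 1) = -13/115 - 3/(-⅓) = -13/115 - 3*(-3) = -13/115 + 9 = 1022/115 ≈ 8.8870)
M*(-20 + 8) = 1022*(-20 + 8)/115 = (1022/115)*(-12) = -12264/115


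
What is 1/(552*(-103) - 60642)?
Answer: -1/117498 ≈ -8.5108e-6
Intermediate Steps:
1/(552*(-103) - 60642) = 1/(-56856 - 60642) = 1/(-117498) = -1/117498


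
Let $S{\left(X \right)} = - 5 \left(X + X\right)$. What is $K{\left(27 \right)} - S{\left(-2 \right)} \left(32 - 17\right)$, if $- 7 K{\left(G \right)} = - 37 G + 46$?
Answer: $- \frac{1147}{7} \approx -163.86$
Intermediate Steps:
$S{\left(X \right)} = - 10 X$ ($S{\left(X \right)} = - 5 \cdot 2 X = - 10 X$)
$K{\left(G \right)} = - \frac{46}{7} + \frac{37 G}{7}$ ($K{\left(G \right)} = - \frac{- 37 G + 46}{7} = - \frac{46 - 37 G}{7} = - \frac{46}{7} + \frac{37 G}{7}$)
$K{\left(27 \right)} - S{\left(-2 \right)} \left(32 - 17\right) = \left(- \frac{46}{7} + \frac{37}{7} \cdot 27\right) - \left(-10\right) \left(-2\right) \left(32 - 17\right) = \left(- \frac{46}{7} + \frac{999}{7}\right) - 20 \cdot 15 = \frac{953}{7} - 300 = - \frac{1147}{7}$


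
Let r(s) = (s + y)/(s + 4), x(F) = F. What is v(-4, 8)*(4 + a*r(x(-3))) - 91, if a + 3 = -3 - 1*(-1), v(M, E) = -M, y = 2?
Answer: -55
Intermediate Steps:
r(s) = (2 + s)/(4 + s) (r(s) = (s + 2)/(s + 4) = (2 + s)/(4 + s))
a = -5 (a = -3 + (-3 - 1*(-1)) = -3 + (-3 + 1) = -3 - 2 = -5)
v(-4, 8)*(4 + a*r(x(-3))) - 91 = (-1*(-4))*(4 - 5*(2 - 3)/(4 - 3)) - 91 = 4*(4 - 5*(-1)/1) - 91 = 4*(4 - 5*(-1)) - 91 = 4*(4 + 5) - 91 = 4*9 - 91 = 36 - 91 = -55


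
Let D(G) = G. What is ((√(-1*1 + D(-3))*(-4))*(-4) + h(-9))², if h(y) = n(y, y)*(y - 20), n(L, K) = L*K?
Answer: 5516777 - 150336*I ≈ 5.5168e+6 - 1.5034e+5*I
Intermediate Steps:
n(L, K) = K*L
h(y) = y²*(-20 + y) (h(y) = (y*y)*(y - 20) = y²*(-20 + y))
((√(-1*1 + D(-3))*(-4))*(-4) + h(-9))² = ((√(-1*1 - 3)*(-4))*(-4) + (-9)²*(-20 - 9))² = ((√(-1 - 3)*(-4))*(-4) + 81*(-29))² = ((√(-4)*(-4))*(-4) - 2349)² = (((2*I)*(-4))*(-4) - 2349)² = (-8*I*(-4) - 2349)² = (32*I - 2349)² = (-2349 + 32*I)²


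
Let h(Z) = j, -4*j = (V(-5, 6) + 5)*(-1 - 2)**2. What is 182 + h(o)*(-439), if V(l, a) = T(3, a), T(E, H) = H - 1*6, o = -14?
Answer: 20483/4 ≈ 5120.8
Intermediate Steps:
T(E, H) = -6 + H (T(E, H) = H - 6 = -6 + H)
V(l, a) = -6 + a
j = -45/4 (j = -((-6 + 6) + 5)*(-1 - 2)**2/4 = -(0 + 5)*(-3)**2/4 = -5*9/4 = -1/4*45 = -45/4 ≈ -11.250)
h(Z) = -45/4
182 + h(o)*(-439) = 182 - 45/4*(-439) = 182 + 19755/4 = 20483/4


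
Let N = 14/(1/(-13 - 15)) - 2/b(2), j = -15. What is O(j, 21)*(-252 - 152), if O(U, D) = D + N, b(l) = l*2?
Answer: 150086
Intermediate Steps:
b(l) = 2*l
N = -785/2 (N = 14/(1/(-13 - 15)) - 2/(2*2) = 14/(1/(-28)) - 2/4 = 14/(-1/28) - 2*¼ = 14*(-28) - ½ = -392 - ½ = -785/2 ≈ -392.50)
O(U, D) = -785/2 + D (O(U, D) = D - 785/2 = -785/2 + D)
O(j, 21)*(-252 - 152) = (-785/2 + 21)*(-252 - 152) = -743/2*(-404) = 150086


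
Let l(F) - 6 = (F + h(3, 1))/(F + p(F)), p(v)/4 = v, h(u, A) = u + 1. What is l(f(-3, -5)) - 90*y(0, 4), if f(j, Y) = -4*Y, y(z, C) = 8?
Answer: -17844/25 ≈ -713.76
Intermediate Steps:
h(u, A) = 1 + u
p(v) = 4*v
l(F) = 6 + (4 + F)/(5*F) (l(F) = 6 + (F + (1 + 3))/(F + 4*F) = 6 + (F + 4)/((5*F)) = 6 + (4 + F)*(1/(5*F)) = 6 + (4 + F)/(5*F))
l(f(-3, -5)) - 90*y(0, 4) = (4 + 31*(-4*(-5)))/(5*((-4*(-5)))) - 90*8 = (⅕)*(4 + 31*20)/20 - 720 = (⅕)*(1/20)*(4 + 620) - 720 = (⅕)*(1/20)*624 - 720 = 156/25 - 720 = -17844/25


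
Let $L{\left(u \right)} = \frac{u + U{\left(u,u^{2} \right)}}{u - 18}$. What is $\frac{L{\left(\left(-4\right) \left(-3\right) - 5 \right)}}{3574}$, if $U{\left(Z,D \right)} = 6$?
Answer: $- \frac{13}{39314} \approx -0.00033067$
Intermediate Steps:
$L{\left(u \right)} = \frac{6 + u}{-18 + u}$ ($L{\left(u \right)} = \frac{u + 6}{u - 18} = \frac{6 + u}{-18 + u}$)
$\frac{L{\left(\left(-4\right) \left(-3\right) - 5 \right)}}{3574} = \frac{\frac{1}{-18 - -7} \left(6 - -7\right)}{3574} = \frac{6 + \left(12 - 5\right)}{-18 + \left(12 - 5\right)} \frac{1}{3574} = \frac{6 + 7}{-18 + 7} \cdot \frac{1}{3574} = \frac{1}{-11} \cdot 13 \cdot \frac{1}{3574} = \left(- \frac{1}{11}\right) 13 \cdot \frac{1}{3574} = \left(- \frac{13}{11}\right) \frac{1}{3574} = - \frac{13}{39314}$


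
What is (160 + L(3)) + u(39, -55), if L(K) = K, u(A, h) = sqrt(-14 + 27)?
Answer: 163 + sqrt(13) ≈ 166.61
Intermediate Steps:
u(A, h) = sqrt(13)
(160 + L(3)) + u(39, -55) = (160 + 3) + sqrt(13) = 163 + sqrt(13)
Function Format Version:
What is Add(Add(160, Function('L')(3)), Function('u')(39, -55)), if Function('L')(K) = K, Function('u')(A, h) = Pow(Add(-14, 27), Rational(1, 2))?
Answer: Add(163, Pow(13, Rational(1, 2))) ≈ 166.61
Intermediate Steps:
Function('u')(A, h) = Pow(13, Rational(1, 2))
Add(Add(160, Function('L')(3)), Function('u')(39, -55)) = Add(Add(160, 3), Pow(13, Rational(1, 2))) = Add(163, Pow(13, Rational(1, 2)))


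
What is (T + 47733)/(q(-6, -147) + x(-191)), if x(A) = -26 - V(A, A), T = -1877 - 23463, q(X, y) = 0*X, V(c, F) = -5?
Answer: -3199/3 ≈ -1066.3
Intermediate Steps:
q(X, y) = 0
T = -25340
x(A) = -21 (x(A) = -26 - 1*(-5) = -26 + 5 = -21)
(T + 47733)/(q(-6, -147) + x(-191)) = (-25340 + 47733)/(0 - 21) = 22393/(-21) = 22393*(-1/21) = -3199/3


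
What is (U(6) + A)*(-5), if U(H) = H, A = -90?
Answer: 420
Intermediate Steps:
(U(6) + A)*(-5) = (6 - 90)*(-5) = -84*(-5) = 420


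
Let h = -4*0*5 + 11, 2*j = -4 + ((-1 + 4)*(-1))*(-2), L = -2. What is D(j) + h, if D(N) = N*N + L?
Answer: 10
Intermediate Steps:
j = 1 (j = (-4 + ((-1 + 4)*(-1))*(-2))/2 = (-4 + (3*(-1))*(-2))/2 = (-4 - 3*(-2))/2 = (-4 + 6)/2 = (1/2)*2 = 1)
h = 11 (h = 0*5 + 11 = 0 + 11 = 11)
D(N) = -2 + N**2 (D(N) = N*N - 2 = N**2 - 2 = -2 + N**2)
D(j) + h = (-2 + 1**2) + 11 = (-2 + 1) + 11 = -1 + 11 = 10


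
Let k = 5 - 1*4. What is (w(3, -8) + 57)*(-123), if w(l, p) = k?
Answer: -7134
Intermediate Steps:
k = 1 (k = 5 - 4 = 1)
w(l, p) = 1
(w(3, -8) + 57)*(-123) = (1 + 57)*(-123) = 58*(-123) = -7134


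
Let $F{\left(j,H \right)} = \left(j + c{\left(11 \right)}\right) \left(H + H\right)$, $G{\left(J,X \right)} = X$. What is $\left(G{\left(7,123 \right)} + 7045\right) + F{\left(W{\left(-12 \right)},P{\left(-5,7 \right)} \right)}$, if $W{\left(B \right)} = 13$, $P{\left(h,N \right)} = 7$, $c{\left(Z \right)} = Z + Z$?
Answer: $7658$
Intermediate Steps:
$c{\left(Z \right)} = 2 Z$
$F{\left(j,H \right)} = 2 H \left(22 + j\right)$ ($F{\left(j,H \right)} = \left(j + 2 \cdot 11\right) \left(H + H\right) = \left(j + 22\right) 2 H = \left(22 + j\right) 2 H = 2 H \left(22 + j\right)$)
$\left(G{\left(7,123 \right)} + 7045\right) + F{\left(W{\left(-12 \right)},P{\left(-5,7 \right)} \right)} = \left(123 + 7045\right) + 2 \cdot 7 \left(22 + 13\right) = 7168 + 2 \cdot 7 \cdot 35 = 7168 + 490 = 7658$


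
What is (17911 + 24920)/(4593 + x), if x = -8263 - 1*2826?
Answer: -42831/6496 ≈ -6.5934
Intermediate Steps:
x = -11089 (x = -8263 - 2826 = -11089)
(17911 + 24920)/(4593 + x) = (17911 + 24920)/(4593 - 11089) = 42831/(-6496) = 42831*(-1/6496) = -42831/6496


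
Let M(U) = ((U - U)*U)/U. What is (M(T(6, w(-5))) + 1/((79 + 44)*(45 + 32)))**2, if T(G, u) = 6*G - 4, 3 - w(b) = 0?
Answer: 1/89699841 ≈ 1.1148e-8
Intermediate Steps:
w(b) = 3 (w(b) = 3 - 1*0 = 3 + 0 = 3)
T(G, u) = -4 + 6*G
M(U) = 0 (M(U) = (0*U)/U = 0/U = 0)
(M(T(6, w(-5))) + 1/((79 + 44)*(45 + 32)))**2 = (0 + 1/((79 + 44)*(45 + 32)))**2 = (0 + 1/(123*77))**2 = (0 + 1/9471)**2 = (1/9471)**2 = 1/89699841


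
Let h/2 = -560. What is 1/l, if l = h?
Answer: -1/1120 ≈ -0.00089286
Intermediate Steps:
h = -1120 (h = 2*(-560) = -1120)
l = -1120
1/l = 1/(-1120) = -1/1120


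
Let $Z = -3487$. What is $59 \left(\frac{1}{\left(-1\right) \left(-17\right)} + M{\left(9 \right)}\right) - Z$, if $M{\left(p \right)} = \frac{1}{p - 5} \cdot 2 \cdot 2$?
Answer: $\frac{60341}{17} \approx 3549.5$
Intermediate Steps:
$M{\left(p \right)} = \frac{4}{-5 + p}$ ($M{\left(p \right)} = \frac{1}{-5 + p} 2 \cdot 2 = \frac{2}{-5 + p} 2 = \frac{4}{-5 + p}$)
$59 \left(\frac{1}{\left(-1\right) \left(-17\right)} + M{\left(9 \right)}\right) - Z = 59 \left(\frac{1}{\left(-1\right) \left(-17\right)} + \frac{4}{-5 + 9}\right) - -3487 = 59 \left(\frac{1}{17} + \frac{4}{4}\right) + 3487 = 59 \left(\frac{1}{17} + 4 \cdot \frac{1}{4}\right) + 3487 = 59 \left(\frac{1}{17} + 1\right) + 3487 = 59 \cdot \frac{18}{17} + 3487 = \frac{1062}{17} + 3487 = \frac{60341}{17}$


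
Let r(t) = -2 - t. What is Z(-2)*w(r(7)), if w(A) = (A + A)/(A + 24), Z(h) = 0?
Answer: 0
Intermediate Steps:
w(A) = 2*A/(24 + A) (w(A) = (2*A)/(24 + A) = 2*A/(24 + A))
Z(-2)*w(r(7)) = 0*(2*(-2 - 1*7)/(24 + (-2 - 1*7))) = 0*(2*(-2 - 7)/(24 + (-2 - 7))) = 0*(2*(-9)/(24 - 9)) = 0*(2*(-9)/15) = 0*(2*(-9)*(1/15)) = 0*(-6/5) = 0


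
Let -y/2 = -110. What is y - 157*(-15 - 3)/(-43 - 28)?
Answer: 12794/71 ≈ 180.20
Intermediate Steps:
y = 220 (y = -2*(-110) = 220)
y - 157*(-15 - 3)/(-43 - 28) = 220 - 157*(-15 - 3)/(-43 - 28) = 220 - (-2826)/(-71) = 220 - (-2826)*(-1)/71 = 220 - 157*18/71 = 220 - 2826/71 = 12794/71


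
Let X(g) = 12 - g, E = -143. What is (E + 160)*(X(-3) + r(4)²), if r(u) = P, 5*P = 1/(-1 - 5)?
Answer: 229517/900 ≈ 255.02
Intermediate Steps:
P = -1/30 (P = 1/(5*(-1 - 5)) = (⅕)/(-6) = (⅕)*(-⅙) = -1/30 ≈ -0.033333)
r(u) = -1/30
(E + 160)*(X(-3) + r(4)²) = (-143 + 160)*((12 - 1*(-3)) + (-1/30)²) = 17*((12 + 3) + 1/900) = 17*(15 + 1/900) = 17*(13501/900) = 229517/900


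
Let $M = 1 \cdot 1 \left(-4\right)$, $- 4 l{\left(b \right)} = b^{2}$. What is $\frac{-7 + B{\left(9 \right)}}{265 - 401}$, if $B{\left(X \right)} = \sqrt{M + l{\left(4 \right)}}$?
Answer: $\frac{7}{136} - \frac{i \sqrt{2}}{68} \approx 0.051471 - 0.020797 i$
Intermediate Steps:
$l{\left(b \right)} = - \frac{b^{2}}{4}$
$M = -4$ ($M = 1 \left(-4\right) = -4$)
$B{\left(X \right)} = 2 i \sqrt{2}$ ($B{\left(X \right)} = \sqrt{-4 - \frac{4^{2}}{4}} = \sqrt{-4 - 4} = \sqrt{-8} = 2 i \sqrt{2}$)
$\frac{-7 + B{\left(9 \right)}}{265 - 401} = \frac{-7 + 2 i \sqrt{2}}{265 - 401} = \frac{-7 + 2 i \sqrt{2}}{-136} = \left(-7 + 2 i \sqrt{2}\right) \left(- \frac{1}{136}\right) = \frac{7}{136} - \frac{i \sqrt{2}}{68}$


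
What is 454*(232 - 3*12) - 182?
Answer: 88802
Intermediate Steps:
454*(232 - 3*12) - 182 = 454*(232 - 1*36) - 182 = 454*(232 - 36) - 182 = 454*196 - 182 = 88984 - 182 = 88802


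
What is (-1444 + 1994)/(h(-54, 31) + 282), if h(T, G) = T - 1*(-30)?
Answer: 275/129 ≈ 2.1318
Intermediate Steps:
h(T, G) = 30 + T (h(T, G) = T + 30 = 30 + T)
(-1444 + 1994)/(h(-54, 31) + 282) = (-1444 + 1994)/((30 - 54) + 282) = 550/(-24 + 282) = 550/258 = 550*(1/258) = 275/129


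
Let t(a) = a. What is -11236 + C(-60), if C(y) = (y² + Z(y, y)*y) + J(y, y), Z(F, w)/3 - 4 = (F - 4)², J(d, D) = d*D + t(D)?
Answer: -742096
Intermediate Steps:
J(d, D) = D + D*d (J(d, D) = d*D + D = D*d + D = D + D*d)
Z(F, w) = 12 + 3*(-4 + F)² (Z(F, w) = 12 + 3*(F - 4)² = 12 + 3*(-4 + F)²)
C(y) = y² + y*(1 + y) + y*(12 + 3*(-4 + y)²) (C(y) = (y² + (12 + 3*(-4 + y)²)*y) + y*(1 + y) = (y² + y*(12 + 3*(-4 + y)²)) + y*(1 + y) = y² + y*(1 + y) + y*(12 + 3*(-4 + y)²))
-11236 + C(-60) = -11236 - 60*(61 - 22*(-60) + 3*(-60)²) = -11236 - 60*(61 + 1320 + 3*3600) = -11236 - 60*(61 + 1320 + 10800) = -11236 - 60*12181 = -11236 - 730860 = -742096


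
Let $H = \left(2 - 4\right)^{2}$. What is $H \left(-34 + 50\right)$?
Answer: $64$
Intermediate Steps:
$H = 4$ ($H = \left(-2\right)^{2} = 4$)
$H \left(-34 + 50\right) = 4 \left(-34 + 50\right) = 4 \cdot 16 = 64$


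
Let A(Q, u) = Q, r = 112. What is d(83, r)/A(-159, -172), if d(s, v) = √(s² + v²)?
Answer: -√19433/159 ≈ -0.87674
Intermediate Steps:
d(83, r)/A(-159, -172) = √(83² + 112²)/(-159) = √(6889 + 12544)*(-1/159) = √19433*(-1/159) = -√19433/159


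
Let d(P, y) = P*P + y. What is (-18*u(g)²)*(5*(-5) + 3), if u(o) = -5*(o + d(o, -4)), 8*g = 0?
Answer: 158400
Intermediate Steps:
g = 0 (g = (⅛)*0 = 0)
d(P, y) = y + P² (d(P, y) = P² + y = y + P²)
u(o) = 20 - 5*o - 5*o² (u(o) = -5*(o + (-4 + o²)) = -5*(-4 + o + o²) = 20 - 5*o - 5*o²)
(-18*u(g)²)*(5*(-5) + 3) = (-18*(20 - 5*0 - 5*0²)²)*(5*(-5) + 3) = (-18*(20 + 0 - 5*0)²)*(-25 + 3) = -18*(20 + 0 + 0)²*(-22) = -18*20²*(-22) = -18*400*(-22) = -7200*(-22) = 158400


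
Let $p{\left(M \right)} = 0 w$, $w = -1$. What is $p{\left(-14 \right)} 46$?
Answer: $0$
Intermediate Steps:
$p{\left(M \right)} = 0$ ($p{\left(M \right)} = 0 \left(-1\right) = 0$)
$p{\left(-14 \right)} 46 = 0 \cdot 46 = 0$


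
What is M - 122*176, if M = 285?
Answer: -21187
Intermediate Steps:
M - 122*176 = 285 - 122*176 = 285 - 21472 = -21187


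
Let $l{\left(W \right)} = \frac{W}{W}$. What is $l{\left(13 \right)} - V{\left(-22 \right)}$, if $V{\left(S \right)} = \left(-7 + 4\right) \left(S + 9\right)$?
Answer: $-38$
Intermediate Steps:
$V{\left(S \right)} = -27 - 3 S$ ($V{\left(S \right)} = - 3 \left(9 + S\right) = -27 - 3 S$)
$l{\left(W \right)} = 1$
$l{\left(13 \right)} - V{\left(-22 \right)} = 1 - \left(-27 - -66\right) = 1 - \left(-27 + 66\right) = 1 - 39 = -38$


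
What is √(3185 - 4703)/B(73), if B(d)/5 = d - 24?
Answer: I*√1518/245 ≈ 0.15903*I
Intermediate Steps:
B(d) = -120 + 5*d (B(d) = 5*(d - 24) = 5*(-24 + d) = -120 + 5*d)
√(3185 - 4703)/B(73) = √(3185 - 4703)/(-120 + 5*73) = √(-1518)/(-120 + 365) = (I*√1518)/245 = (I*√1518)*(1/245) = I*√1518/245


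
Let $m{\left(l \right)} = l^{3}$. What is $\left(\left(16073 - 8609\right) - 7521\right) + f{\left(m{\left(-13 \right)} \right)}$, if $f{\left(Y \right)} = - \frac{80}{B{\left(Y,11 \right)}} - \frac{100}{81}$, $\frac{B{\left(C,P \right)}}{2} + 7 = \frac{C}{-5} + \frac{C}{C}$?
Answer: $- \frac{10237939}{175527} \approx -58.327$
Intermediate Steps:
$B{\left(C,P \right)} = -12 - \frac{2 C}{5}$ ($B{\left(C,P \right)} = -14 + 2 \left(\frac{C}{-5} + \frac{C}{C}\right) = -14 + 2 \left(C \left(- \frac{1}{5}\right) + 1\right) = -14 + 2 \left(- \frac{C}{5} + 1\right) = -14 + 2 \left(1 - \frac{C}{5}\right) = -14 - \left(-2 + \frac{2 C}{5}\right) = -12 - \frac{2 C}{5}$)
$f{\left(Y \right)} = - \frac{100}{81} - \frac{80}{-12 - \frac{2 Y}{5}}$ ($f{\left(Y \right)} = - \frac{80}{-12 - \frac{2 Y}{5}} - \frac{100}{81} = - \frac{100}{81} - \frac{80}{-12 - \frac{2 Y}{5}}$)
$\left(\left(16073 - 8609\right) - 7521\right) + f{\left(m{\left(-13 \right)} \right)} = \left(\left(16073 - 8609\right) - 7521\right) + \frac{100 \left(132 - \left(-13\right)^{3}\right)}{81 \left(30 + \left(-13\right)^{3}\right)} = \left(7464 - 7521\right) + \frac{100 \left(132 - -2197\right)}{81 \left(30 - 2197\right)} = -57 + \frac{100 \left(132 + 2197\right)}{81 \left(-2167\right)} = -57 + \frac{100}{81} \left(- \frac{1}{2167}\right) 2329 = -57 - \frac{232900}{175527} = - \frac{10237939}{175527}$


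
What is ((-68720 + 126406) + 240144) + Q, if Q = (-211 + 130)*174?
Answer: 283736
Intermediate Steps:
Q = -14094 (Q = -81*174 = -14094)
((-68720 + 126406) + 240144) + Q = ((-68720 + 126406) + 240144) - 14094 = (57686 + 240144) - 14094 = 297830 - 14094 = 283736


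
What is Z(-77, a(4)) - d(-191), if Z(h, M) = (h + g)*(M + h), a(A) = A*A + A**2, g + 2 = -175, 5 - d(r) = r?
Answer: 11234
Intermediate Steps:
d(r) = 5 - r
g = -177 (g = -2 - 175 = -177)
a(A) = 2*A**2 (a(A) = A**2 + A**2 = 2*A**2)
Z(h, M) = (-177 + h)*(M + h) (Z(h, M) = (h - 177)*(M + h) = (-177 + h)*(M + h))
Z(-77, a(4)) - d(-191) = ((-77)**2 - 354*4**2 - 177*(-77) + (2*4**2)*(-77)) - (5 - 1*(-191)) = (5929 - 354*16 + 13629 + (2*16)*(-77)) - (5 + 191) = (5929 - 177*32 + 13629 + 32*(-77)) - 1*196 = (5929 - 5664 + 13629 - 2464) - 196 = 11430 - 196 = 11234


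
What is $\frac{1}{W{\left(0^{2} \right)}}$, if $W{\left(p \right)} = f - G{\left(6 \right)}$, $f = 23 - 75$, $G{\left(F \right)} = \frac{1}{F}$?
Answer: $- \frac{6}{313} \approx -0.019169$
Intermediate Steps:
$f = -52$ ($f = 23 - 75 = -52$)
$W{\left(p \right)} = - \frac{313}{6}$ ($W{\left(p \right)} = -52 - \frac{1}{6} = - \frac{313}{6}$)
$\frac{1}{W{\left(0^{2} \right)}} = \frac{1}{- \frac{313}{6}} = - \frac{6}{313}$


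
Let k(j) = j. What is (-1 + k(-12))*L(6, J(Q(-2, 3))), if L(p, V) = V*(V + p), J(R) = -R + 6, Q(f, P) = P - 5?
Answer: -1456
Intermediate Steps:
Q(f, P) = -5 + P
J(R) = 6 - R
(-1 + k(-12))*L(6, J(Q(-2, 3))) = (-1 - 12)*((6 - (-5 + 3))*((6 - (-5 + 3)) + 6)) = -13*(6 - 1*(-2))*((6 - 1*(-2)) + 6) = -13*(6 + 2)*((6 + 2) + 6) = -104*(8 + 6) = -104*14 = -13*112 = -1456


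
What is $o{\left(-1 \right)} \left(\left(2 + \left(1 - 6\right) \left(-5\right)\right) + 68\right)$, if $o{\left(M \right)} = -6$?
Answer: $-570$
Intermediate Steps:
$o{\left(-1 \right)} \left(\left(2 + \left(1 - 6\right) \left(-5\right)\right) + 68\right) = - 6 \left(\left(2 + \left(1 - 6\right) \left(-5\right)\right) + 68\right) = - 6 \left(\left(2 - -25\right) + 68\right) = - 6 \left(\left(2 + 25\right) + 68\right) = - 6 \left(27 + 68\right) = \left(-6\right) 95 = -570$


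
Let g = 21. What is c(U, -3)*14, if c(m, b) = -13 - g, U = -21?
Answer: -476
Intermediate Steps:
c(m, b) = -34 (c(m, b) = -13 - 1*21 = -13 - 21 = -34)
c(U, -3)*14 = -34*14 = -476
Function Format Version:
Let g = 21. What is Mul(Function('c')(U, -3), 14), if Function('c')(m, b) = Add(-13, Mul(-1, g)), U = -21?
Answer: -476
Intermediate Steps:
Function('c')(m, b) = -34 (Function('c')(m, b) = Add(-13, Mul(-1, 21)) = Add(-13, -21) = -34)
Mul(Function('c')(U, -3), 14) = Mul(-34, 14) = -476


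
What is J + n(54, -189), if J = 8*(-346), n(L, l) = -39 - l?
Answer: -2618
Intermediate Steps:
J = -2768
J + n(54, -189) = -2768 + (-39 - 1*(-189)) = -2768 + (-39 + 189) = -2768 + 150 = -2618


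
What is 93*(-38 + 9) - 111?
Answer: -2808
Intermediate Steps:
93*(-38 + 9) - 111 = 93*(-29) - 111 = -2697 - 111 = -2808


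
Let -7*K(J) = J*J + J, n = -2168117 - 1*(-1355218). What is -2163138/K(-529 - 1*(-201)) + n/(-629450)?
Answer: 801524899487/5626024100 ≈ 142.47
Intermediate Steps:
n = -812899 (n = -2168117 + 1355218 = -812899)
K(J) = -J/7 - J²/7 (K(J) = -(J*J + J)/7 = -(J² + J)/7 = -(J + J²)/7 = -J/7 - J²/7)
-2163138/K(-529 - 1*(-201)) + n/(-629450) = -2163138*(-7/((1 + (-529 - 1*(-201)))*(-529 - 1*(-201)))) - 812899/(-629450) = -2163138*(-7/((1 + (-529 + 201))*(-529 + 201))) - 812899*(-1/629450) = -2163138*7/(328*(1 - 328)) + 812899/629450 = -2163138/((-⅐*(-328)*(-327))) + 812899/629450 = -2163138/(-107256/7) + 812899/629450 = -2163138*(-7/107256) + 812899/629450 = 2523661/17876 + 812899/629450 = 801524899487/5626024100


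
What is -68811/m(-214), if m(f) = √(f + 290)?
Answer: -68811*√19/38 ≈ -7893.2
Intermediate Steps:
m(f) = √(290 + f)
-68811/m(-214) = -68811/√(290 - 214) = -68811*√19/38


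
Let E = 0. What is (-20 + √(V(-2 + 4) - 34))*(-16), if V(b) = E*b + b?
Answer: 320 - 64*I*√2 ≈ 320.0 - 90.51*I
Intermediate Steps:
V(b) = b (V(b) = 0*b + b = 0 + b = b)
(-20 + √(V(-2 + 4) - 34))*(-16) = (-20 + √((-2 + 4) - 34))*(-16) = (-20 + √(2 - 34))*(-16) = (-20 + √(-32))*(-16) = (-20 + 4*I*√2)*(-16) = 320 - 64*I*√2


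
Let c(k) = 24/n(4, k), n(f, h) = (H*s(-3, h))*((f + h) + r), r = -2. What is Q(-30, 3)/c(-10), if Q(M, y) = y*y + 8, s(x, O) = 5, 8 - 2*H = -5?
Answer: -1105/6 ≈ -184.17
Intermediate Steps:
H = 13/2 (H = 4 - 1/2*(-5) = 4 + 5/2 = 13/2 ≈ 6.5000)
n(f, h) = -65 + 65*f/2 + 65*h/2 (n(f, h) = ((13/2)*5)*((f + h) - 2) = 65*(-2 + f + h)/2 = -65 + 65*f/2 + 65*h/2)
Q(M, y) = 8 + y**2 (Q(M, y) = y**2 + 8 = 8 + y**2)
c(k) = 24/(65 + 65*k/2) (c(k) = 24/(-65 + (65/2)*4 + 65*k/2) = 24/(-65 + 130 + 65*k/2) = 24/(65 + 65*k/2))
Q(-30, 3)/c(-10) = (8 + 3**2)/((48/(65*(2 - 10)))) = (8 + 9)/(((48/65)/(-8))) = 17/(((48/65)*(-1/8))) = 17/(-6/65) = 17*(-65/6) = -1105/6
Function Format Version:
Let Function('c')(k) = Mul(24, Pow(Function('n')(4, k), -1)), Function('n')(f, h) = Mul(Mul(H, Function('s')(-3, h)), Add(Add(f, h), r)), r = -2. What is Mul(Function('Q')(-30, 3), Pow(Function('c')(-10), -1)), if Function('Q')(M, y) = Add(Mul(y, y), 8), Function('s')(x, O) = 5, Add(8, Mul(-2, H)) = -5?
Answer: Rational(-1105, 6) ≈ -184.17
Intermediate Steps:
H = Rational(13, 2) (H = Add(4, Mul(Rational(-1, 2), -5)) = Add(4, Rational(5, 2)) = Rational(13, 2) ≈ 6.5000)
Function('n')(f, h) = Add(-65, Mul(Rational(65, 2), f), Mul(Rational(65, 2), h)) (Function('n')(f, h) = Mul(Mul(Rational(13, 2), 5), Add(Add(f, h), -2)) = Mul(Rational(65, 2), Add(-2, f, h)) = Add(-65, Mul(Rational(65, 2), f), Mul(Rational(65, 2), h)))
Function('Q')(M, y) = Add(8, Pow(y, 2)) (Function('Q')(M, y) = Add(Pow(y, 2), 8) = Add(8, Pow(y, 2)))
Function('c')(k) = Mul(24, Pow(Add(65, Mul(Rational(65, 2), k)), -1)) (Function('c')(k) = Mul(24, Pow(Add(-65, Mul(Rational(65, 2), 4), Mul(Rational(65, 2), k)), -1)) = Mul(24, Pow(Add(-65, 130, Mul(Rational(65, 2), k)), -1)) = Mul(24, Pow(Add(65, Mul(Rational(65, 2), k)), -1)))
Mul(Function('Q')(-30, 3), Pow(Function('c')(-10), -1)) = Mul(Add(8, Pow(3, 2)), Pow(Mul(Rational(48, 65), Pow(Add(2, -10), -1)), -1)) = Mul(Add(8, 9), Pow(Mul(Rational(48, 65), Pow(-8, -1)), -1)) = Mul(17, Pow(Mul(Rational(48, 65), Rational(-1, 8)), -1)) = Mul(17, Pow(Rational(-6, 65), -1)) = Mul(17, Rational(-65, 6)) = Rational(-1105, 6)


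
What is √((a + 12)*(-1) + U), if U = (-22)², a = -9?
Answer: √481 ≈ 21.932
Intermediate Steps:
U = 484
√((a + 12)*(-1) + U) = √((-9 + 12)*(-1) + 484) = √(3*(-1) + 484) = √(-3 + 484) = √481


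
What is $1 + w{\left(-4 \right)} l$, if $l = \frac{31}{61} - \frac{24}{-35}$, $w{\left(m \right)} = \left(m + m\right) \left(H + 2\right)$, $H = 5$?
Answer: $- \frac{20087}{305} \approx -65.859$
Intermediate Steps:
$w{\left(m \right)} = 14 m$ ($w{\left(m \right)} = \left(m + m\right) \left(5 + 2\right) = 2 m 7 = 14 m$)
$l = \frac{2549}{2135}$ ($l = 31 \cdot \frac{1}{61} - - \frac{24}{35} = \frac{31}{61} + \frac{24}{35} = \frac{2549}{2135} \approx 1.1939$)
$1 + w{\left(-4 \right)} l = 1 + 14 \left(-4\right) \frac{2549}{2135} = 1 - \frac{20392}{305} = - \frac{20087}{305}$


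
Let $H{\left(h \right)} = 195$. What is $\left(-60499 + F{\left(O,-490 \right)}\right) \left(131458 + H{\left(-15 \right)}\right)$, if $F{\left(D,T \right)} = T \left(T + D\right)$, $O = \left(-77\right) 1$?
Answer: $28612278143$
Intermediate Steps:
$O = -77$
$F{\left(D,T \right)} = T \left(D + T\right)$
$\left(-60499 + F{\left(O,-490 \right)}\right) \left(131458 + H{\left(-15 \right)}\right) = \left(-60499 - 490 \left(-77 - 490\right)\right) \left(131458 + 195\right) = \left(-60499 - -277830\right) 131653 = \left(-60499 + 277830\right) 131653 = 217331 \cdot 131653 = 28612278143$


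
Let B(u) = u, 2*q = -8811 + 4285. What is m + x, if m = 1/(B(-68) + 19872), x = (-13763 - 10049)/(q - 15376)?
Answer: 471590487/349322756 ≈ 1.3500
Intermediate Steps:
q = -2263 (q = (-8811 + 4285)/2 = (1/2)*(-4526) = -2263)
x = 23812/17639 (x = (-13763 - 10049)/(-2263 - 15376) = -23812/(-17639) = -23812*(-1/17639) = 23812/17639 ≈ 1.3500)
m = 1/19804 (m = 1/(-68 + 19872) = 1/19804 ≈ 5.0495e-5)
m + x = 1/19804 + 23812/17639 = 471590487/349322756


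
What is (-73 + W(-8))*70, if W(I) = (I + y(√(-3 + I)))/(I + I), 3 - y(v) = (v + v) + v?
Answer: -40705/8 + 105*I*√11/8 ≈ -5088.1 + 43.531*I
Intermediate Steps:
y(v) = 3 - 3*v (y(v) = 3 - ((v + v) + v) = 3 - (2*v + v) = 3 - 3*v)
W(I) = (3 + I - 3*√(-3 + I))/(2*I) (W(I) = (I + (3 - 3*√(-3 + I)))/(I + I) = (3 + I - 3*√(-3 + I))/((2*I)) = (3 + I - 3*√(-3 + I))*(1/(2*I)) = (3 + I - 3*√(-3 + I))/(2*I))
(-73 + W(-8))*70 = (-73 + (½)*(3 - 8 - 3*√(-3 - 8))/(-8))*70 = (-73 + (½)*(-⅛)*(3 - 8 - 3*I*√11))*70 = (-73 + (½)*(-⅛)*(-5 - 3*I*√11))*70 = (-73 + (5/16 + 3*I*√11/16))*70 = (-1163/16 + 3*I*√11/16)*70 = -40705/8 + 105*I*√11/8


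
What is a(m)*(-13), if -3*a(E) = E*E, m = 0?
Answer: 0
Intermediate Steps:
a(E) = -E²/3 (a(E) = -E*E/3 = -E²/3)
a(m)*(-13) = -⅓*0²*(-13) = -⅓*0*(-13) = 0*(-13) = 0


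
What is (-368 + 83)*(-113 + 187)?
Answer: -21090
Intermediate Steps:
(-368 + 83)*(-113 + 187) = -285*74 = -21090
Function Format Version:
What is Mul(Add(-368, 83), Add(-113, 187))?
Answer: -21090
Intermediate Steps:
Mul(Add(-368, 83), Add(-113, 187)) = Mul(-285, 74) = -21090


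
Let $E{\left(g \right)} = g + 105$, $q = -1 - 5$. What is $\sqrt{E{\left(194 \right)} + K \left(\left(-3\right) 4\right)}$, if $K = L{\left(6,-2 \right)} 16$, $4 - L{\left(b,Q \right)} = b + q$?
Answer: $i \sqrt{469} \approx 21.656 i$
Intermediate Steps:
$q = -6$ ($q = -1 - 5 = -6$)
$E{\left(g \right)} = 105 + g$
$L{\left(b,Q \right)} = 10 - b$ ($L{\left(b,Q \right)} = 4 - \left(b - 6\right) = 4 - \left(-6 + b\right) = 10 - b$)
$K = 64$ ($K = \left(10 - 6\right) 16 = 4 \cdot 16 = 64$)
$\sqrt{E{\left(194 \right)} + K \left(\left(-3\right) 4\right)} = \sqrt{\left(105 + 194\right) + 64 \left(\left(-3\right) 4\right)} = \sqrt{299 + 64 \left(-12\right)} = \sqrt{299 - 768} = \sqrt{-469} = i \sqrt{469}$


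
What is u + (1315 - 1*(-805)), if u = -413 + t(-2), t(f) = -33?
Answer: 1674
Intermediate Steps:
u = -446 (u = -413 - 33 = -446)
u + (1315 - 1*(-805)) = -446 + (1315 - 1*(-805)) = -446 + (1315 + 805) = -446 + 2120 = 1674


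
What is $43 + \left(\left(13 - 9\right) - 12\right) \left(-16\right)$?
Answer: $171$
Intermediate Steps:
$43 + \left(\left(13 - 9\right) - 12\right) \left(-16\right) = 43 + \left(4 - 12\right) \left(-16\right) = 43 - -128 = 43 + 128 = 171$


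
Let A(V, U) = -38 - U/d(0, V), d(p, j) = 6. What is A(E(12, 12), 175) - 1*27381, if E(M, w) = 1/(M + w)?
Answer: -164689/6 ≈ -27448.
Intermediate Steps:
A(V, U) = -38 - U/6
A(E(12, 12), 175) - 1*27381 = (-38 - ⅙*175) - 1*27381 = (-38 - 175/6) - 27381 = -403/6 - 27381 = -164689/6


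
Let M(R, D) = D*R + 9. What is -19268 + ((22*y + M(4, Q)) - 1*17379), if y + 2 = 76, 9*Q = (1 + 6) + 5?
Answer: -105014/3 ≈ -35005.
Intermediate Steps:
Q = 4/3 (Q = ((1 + 6) + 5)/9 = (7 + 5)/9 = (⅑)*12 = 4/3 ≈ 1.3333)
y = 74 (y = -2 + 76 = 74)
M(R, D) = 9 + D*R
-19268 + ((22*y + M(4, Q)) - 1*17379) = -19268 + ((22*74 + (9 + (4/3)*4)) - 1*17379) = -19268 + ((1628 + (9 + 16/3)) - 17379) = -19268 + ((1628 + 43/3) - 17379) = -19268 + (4927/3 - 17379) = -19268 - 47210/3 = -105014/3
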